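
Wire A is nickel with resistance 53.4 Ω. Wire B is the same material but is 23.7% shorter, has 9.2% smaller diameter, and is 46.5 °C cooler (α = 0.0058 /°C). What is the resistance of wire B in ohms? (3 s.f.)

36.1 Ω

R ∝ ρL/d² with ρ ∝ (1+αΔT), so R_B/R_A = (1 − 23.7/100) × (1 − 9.2/100)⁻² × (1 − 0.0058×46.5)
= 0.763 × 1.213 × 0.7303 = 0.6759
R_B = 0.6759 × 53.4 = 36.1 Ω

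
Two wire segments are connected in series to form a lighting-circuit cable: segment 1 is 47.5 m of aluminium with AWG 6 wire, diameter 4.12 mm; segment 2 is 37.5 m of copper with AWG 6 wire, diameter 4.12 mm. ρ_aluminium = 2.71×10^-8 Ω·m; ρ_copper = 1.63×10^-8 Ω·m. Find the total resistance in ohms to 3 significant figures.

0.142 Ω

Segment 1: A = π(4.12/2 mm)² = π(2.0600e-03 m)² = 1.333e-05 m²
R₁ = ρL/A = (2.71×10^-8)(47.5)/(1.333e-05) = 0.09656 Ω
R₂ = (1.63×10^-8)(37.5)/(1.333e-05) = 0.04585 Ω
R = R₁ + R₂ = 0.142 Ω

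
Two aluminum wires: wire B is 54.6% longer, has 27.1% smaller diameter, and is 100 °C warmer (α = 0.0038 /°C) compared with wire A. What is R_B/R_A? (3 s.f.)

R ∝ ρL/d² with ρ ∝ (1+αΔT), so R_B/R_A = (1 + 54.6/100) × (1 − 27.1/100)⁻² × (1 + 0.0038×100)
= 1.546 × 1.882 × 1.38 = 4.01

4.01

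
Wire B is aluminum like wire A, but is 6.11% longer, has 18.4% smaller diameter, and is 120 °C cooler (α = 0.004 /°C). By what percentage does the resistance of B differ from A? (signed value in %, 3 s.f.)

-17.1%

R ∝ ρL/d² with ρ ∝ (1+αΔT), so R_B/R_A = (1 + 6.11/100) × (1 − 18.4/100)⁻² × (1 − 0.004×120)
= 1.061 × 1.502 × 0.52 = 0.8287
(R_B − R_A)/R_A = 0.8287 − 1 = -17.1%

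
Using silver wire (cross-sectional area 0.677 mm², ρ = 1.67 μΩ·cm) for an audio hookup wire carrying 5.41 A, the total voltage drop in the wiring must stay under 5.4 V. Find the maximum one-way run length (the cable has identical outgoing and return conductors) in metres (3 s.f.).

ρ = 1.67 μΩ·cm = 1.67×10^-8 Ω·m
A = 0.677 mm² = 6.770e-07 m²
L_max = V_max·A/(2·ρI) = (5.4)(6.770e-07)/(2×1.67×10^-8×5.41) = 20.2 m

20.2 m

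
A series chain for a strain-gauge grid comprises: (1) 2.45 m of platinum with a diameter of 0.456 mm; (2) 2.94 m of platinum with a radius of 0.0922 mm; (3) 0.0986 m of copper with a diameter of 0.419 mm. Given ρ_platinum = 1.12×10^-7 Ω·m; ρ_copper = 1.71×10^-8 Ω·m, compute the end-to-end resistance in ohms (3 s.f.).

14.0 Ω

Seg 1: A = π(d/2)² = π(2.2800e-04 m)² = 1.633e-07 m²
R_1 = (1.12×10^-7)(2.45)/(1.633e-07) = 1.68 Ω
Seg 2: A = πr² = π(9.2200e-05 m)² = 2.671e-08 m²
R_2 = (1.12×10^-7)(2.94)/(2.671e-08) = 12.33 Ω
Seg 3: A = π(d/2)² = π(2.0950e-04 m)² = 1.379e-07 m²
R_3 = (1.71×10^-8)(0.0986)/(1.379e-07) = 0.01223 Ω
R_total = R_1 + R_2 + R_3 = 14.0 Ω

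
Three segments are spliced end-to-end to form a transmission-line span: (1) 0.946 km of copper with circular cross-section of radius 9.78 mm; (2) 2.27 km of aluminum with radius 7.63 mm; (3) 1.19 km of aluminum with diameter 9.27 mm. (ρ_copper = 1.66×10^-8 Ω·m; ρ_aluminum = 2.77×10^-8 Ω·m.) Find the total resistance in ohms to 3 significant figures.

0.884 Ω

Seg 1: A = πr² = π(9.7800e-03 m)² = 3.005e-04 m²
R_1 = (1.66×10^-8)(946)/(3.005e-04) = 0.05226 Ω
Seg 2: A = πr² = π(7.6300e-03 m)² = 1.829e-04 m²
R_2 = (2.77×10^-8)(2270)/(1.829e-04) = 0.3438 Ω
Seg 3: A = π(d/2)² = π(4.6350e-03 m)² = 6.749e-05 m²
R_3 = (2.77×10^-8)(1190)/(6.749e-05) = 0.4884 Ω
R_total = R_1 + R_2 + R_3 = 0.884 Ω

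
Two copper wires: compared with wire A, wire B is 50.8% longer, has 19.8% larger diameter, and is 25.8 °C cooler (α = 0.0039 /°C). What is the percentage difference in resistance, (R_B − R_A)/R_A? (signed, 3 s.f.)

-5.50%

R ∝ ρL/d² with ρ ∝ (1+αΔT), so R_B/R_A = (1 + 50.8/100) × (1 + 19.8/100)⁻² × (1 − 0.0039×25.8)
= 1.508 × 0.6968 × 0.8994 = 0.945
(R_B − R_A)/R_A = 0.945 − 1 = -5.50%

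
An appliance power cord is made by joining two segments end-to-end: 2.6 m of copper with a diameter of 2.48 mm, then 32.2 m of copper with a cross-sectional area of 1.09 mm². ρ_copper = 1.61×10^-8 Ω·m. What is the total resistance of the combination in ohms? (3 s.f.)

0.484 Ω

Segment 1: A = π(d/2)² = π(1.2400e-03 m)² = 4.831e-06 m²
R₁ = ρL/A = (1.61×10^-8)(2.6)/(4.831e-06) = 0.008666 Ω
Segment 2: A = 1.09 mm² = 1.090e-06 m²
R₂ = (1.61×10^-8)(32.2)/(1.090e-06) = 0.4756 Ω
R = R₁ + R₂ = 0.484 Ω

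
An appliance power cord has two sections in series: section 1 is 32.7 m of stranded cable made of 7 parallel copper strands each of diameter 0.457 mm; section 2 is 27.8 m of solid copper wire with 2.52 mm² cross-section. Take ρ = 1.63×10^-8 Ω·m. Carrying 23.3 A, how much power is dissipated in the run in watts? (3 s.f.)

Section 1: A_strand = π(2.2850e-04)² = 1.640e-07 m²; R₁ = ρL/(N·A_s) = (1.63×10^-8)(32.7)/(7×1.640e-07) = 0.4642 Ω
Section 2: A = 2.52 mm² = 2.520e-06 m²
R₂ = (1.63×10^-8)(27.8)/(2.520e-06) = 0.1798 Ω
R = R₁ + R₂ = 0.644 Ω
P = I²R = (23.3)² × 0.644 = 350 W

350 W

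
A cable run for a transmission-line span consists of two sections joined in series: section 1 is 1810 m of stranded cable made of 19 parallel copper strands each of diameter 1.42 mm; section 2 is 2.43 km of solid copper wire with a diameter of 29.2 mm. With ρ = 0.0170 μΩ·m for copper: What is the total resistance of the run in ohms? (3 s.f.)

ρ = 0.0170 μΩ·m = 1.70×10^-8 Ω·m
Section 1: A_strand = π(7.1000e-04)² = 1.584e-06 m²; R₁ = ρL/(N·A_s) = (1.70×10^-8)(1810)/(19×1.584e-06) = 1.023 Ω
Section 2: A = π(d/2)² = π(1.4600e-02 m)² = 6.697e-04 m²
R₂ = (1.70×10^-8)(2430)/(6.697e-04) = 0.06169 Ω
R = R₁ + R₂ = 1.08 Ω

1.08 Ω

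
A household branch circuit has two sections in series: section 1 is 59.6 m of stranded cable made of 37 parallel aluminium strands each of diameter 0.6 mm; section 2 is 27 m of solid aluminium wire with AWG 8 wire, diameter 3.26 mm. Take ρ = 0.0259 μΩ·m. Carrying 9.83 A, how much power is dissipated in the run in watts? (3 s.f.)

22.4 W

ρ = 0.0259 μΩ·m = 2.59×10^-8 Ω·m
Section 1: A_strand = π(3.0000e-04)² = 2.827e-07 m²; R₁ = ρL/(N·A_s) = (2.59×10^-8)(59.6)/(37×2.827e-07) = 0.1476 Ω
Section 2: A = π(3.26/2 mm)² = π(1.6300e-03 m)² = 8.347e-06 m²
R₂ = (2.59×10^-8)(27)/(8.347e-06) = 0.08378 Ω
R = R₁ + R₂ = 0.2313 Ω
P = I²R = (9.83)² × 0.2313 = 22.4 W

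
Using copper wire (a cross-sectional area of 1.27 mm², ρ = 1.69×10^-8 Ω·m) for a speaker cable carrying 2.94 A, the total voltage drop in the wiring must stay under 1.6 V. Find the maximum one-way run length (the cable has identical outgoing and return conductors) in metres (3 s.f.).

A = 1.27 mm² = 1.270e-06 m²
L_max = V_max·A/(2·ρI) = (1.6)(1.270e-06)/(2×1.69×10^-8×2.94) = 20.4 m

20.4 m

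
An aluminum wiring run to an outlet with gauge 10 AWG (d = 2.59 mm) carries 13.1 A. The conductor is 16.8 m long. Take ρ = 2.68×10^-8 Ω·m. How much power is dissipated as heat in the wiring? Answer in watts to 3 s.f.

A = π(2.59/2 mm)² = π(1.2950e-03 m)² = 5.269e-06 m²
R = ρL/A = (2.68×10^-8)(16.8)/(5.269e-06) = 0.08546 Ω
P = I²R = (13.1)² × 0.08546 = 14.7 W

14.7 W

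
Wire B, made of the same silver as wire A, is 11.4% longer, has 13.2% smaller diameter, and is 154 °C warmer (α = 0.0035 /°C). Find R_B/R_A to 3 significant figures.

R ∝ ρL/d² with ρ ∝ (1+αΔT), so R_B/R_A = (1 + 11.4/100) × (1 − 13.2/100)⁻² × (1 + 0.0035×154)
= 1.114 × 1.327 × 1.539 = 2.28

2.28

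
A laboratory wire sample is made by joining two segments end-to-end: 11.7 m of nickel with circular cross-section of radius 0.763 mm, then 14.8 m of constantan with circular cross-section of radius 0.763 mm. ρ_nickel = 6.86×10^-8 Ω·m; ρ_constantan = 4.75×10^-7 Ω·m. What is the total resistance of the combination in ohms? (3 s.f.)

Segment 1: A = πr² = π(7.6300e-04 m)² = 1.829e-06 m²
R₁ = ρL/A = (6.86×10^-8)(11.7)/(1.829e-06) = 0.4388 Ω
R₂ = (4.75×10^-7)(14.8)/(1.829e-06) = 3.844 Ω
R = R₁ + R₂ = 4.28 Ω

4.28 Ω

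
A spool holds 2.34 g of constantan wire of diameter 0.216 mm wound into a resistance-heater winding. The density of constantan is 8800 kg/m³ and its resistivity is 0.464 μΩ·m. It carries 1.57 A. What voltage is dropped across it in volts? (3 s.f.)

144 V

ρ = 0.464 μΩ·m = 4.64×10^-7 Ω·m
A = π(d/2)² = π(1.0800e-04 m)² = 3.6644e-08 m²
L = m/(density·A) = 0.00234/(8800×3.6644e-08) = 7.257 m
R = ρL/A = (4.64×10^-7)(7.257)/(3.6644e-08) = 91.89 Ω
V = IR = 1.57 × 91.89 = 144 V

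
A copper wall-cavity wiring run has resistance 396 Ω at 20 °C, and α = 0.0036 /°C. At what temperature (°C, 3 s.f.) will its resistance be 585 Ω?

153 °C

R = R₀(1 + α(T − T₀)) ⇒ T = T₀ + (R/R₀ − 1)/α
T = 20 + (585/396 − 1)/0.0036 = 20 + (0.4773)/0.0036 = 153 °C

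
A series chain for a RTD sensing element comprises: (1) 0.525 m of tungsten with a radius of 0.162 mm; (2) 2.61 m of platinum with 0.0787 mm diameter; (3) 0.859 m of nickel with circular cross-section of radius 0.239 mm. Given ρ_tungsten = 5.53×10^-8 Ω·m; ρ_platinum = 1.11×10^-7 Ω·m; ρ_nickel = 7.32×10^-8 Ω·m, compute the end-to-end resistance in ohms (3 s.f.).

Seg 1: A = πr² = π(1.6200e-04 m)² = 8.245e-08 m²
R_1 = (5.53×10^-8)(0.525)/(8.245e-08) = 0.3521 Ω
Seg 2: A = π(d/2)² = π(3.9350e-05 m)² = 4.865e-09 m²
R_2 = (1.11×10^-7)(2.61)/(4.865e-09) = 59.56 Ω
Seg 3: A = πr² = π(2.3900e-04 m)² = 1.795e-07 m²
R_3 = (7.32×10^-8)(0.859)/(1.795e-07) = 0.3504 Ω
R_total = R_1 + R_2 + R_3 = 60.3 Ω

60.3 Ω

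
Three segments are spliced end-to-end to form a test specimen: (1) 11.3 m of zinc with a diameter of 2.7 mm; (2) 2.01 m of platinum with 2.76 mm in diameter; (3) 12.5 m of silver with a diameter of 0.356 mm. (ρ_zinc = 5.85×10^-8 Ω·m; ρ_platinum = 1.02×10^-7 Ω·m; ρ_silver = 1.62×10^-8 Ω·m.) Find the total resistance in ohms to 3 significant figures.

Seg 1: A = π(d/2)² = π(1.3500e-03 m)² = 5.726e-06 m²
R_1 = (5.85×10^-8)(11.3)/(5.726e-06) = 0.1155 Ω
Seg 2: A = π(d/2)² = π(1.3800e-03 m)² = 5.983e-06 m²
R_2 = (1.02×10^-7)(2.01)/(5.983e-06) = 0.03427 Ω
Seg 3: A = π(d/2)² = π(1.7800e-04 m)² = 9.954e-08 m²
R_3 = (1.62×10^-8)(12.5)/(9.954e-08) = 2.034 Ω
R_total = R_1 + R_2 + R_3 = 2.18 Ω

2.18 Ω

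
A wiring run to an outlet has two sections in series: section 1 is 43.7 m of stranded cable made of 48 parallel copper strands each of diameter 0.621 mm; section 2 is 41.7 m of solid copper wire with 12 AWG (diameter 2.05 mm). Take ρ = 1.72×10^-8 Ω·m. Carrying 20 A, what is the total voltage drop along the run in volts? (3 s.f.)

Section 1: A_strand = π(3.1050e-04)² = 3.029e-07 m²; R₁ = ρL/(N·A_s) = (1.72×10^-8)(43.7)/(48×3.029e-07) = 0.0517 Ω
Section 2: A = π(2.05/2 mm)² = π(1.0250e-03 m)² = 3.301e-06 m²
R₂ = (1.72×10^-8)(41.7)/(3.301e-06) = 0.2173 Ω
R = R₁ + R₂ = 0.269 Ω
V = IR = 20 × 0.269 = 5.38 V

5.38 V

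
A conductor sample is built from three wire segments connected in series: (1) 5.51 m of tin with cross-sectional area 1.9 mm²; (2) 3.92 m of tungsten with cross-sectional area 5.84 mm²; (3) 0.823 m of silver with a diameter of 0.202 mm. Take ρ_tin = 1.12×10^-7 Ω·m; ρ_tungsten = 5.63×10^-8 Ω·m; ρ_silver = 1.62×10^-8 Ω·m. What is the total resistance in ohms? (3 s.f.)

0.779 Ω

Seg 1: A = 1.9 mm² = 1.900e-06 m²
R_1 = (1.12×10^-7)(5.51)/(1.900e-06) = 0.3248 Ω
Seg 2: A = 5.84 mm² = 5.840e-06 m²
R_2 = (5.63×10^-8)(3.92)/(5.840e-06) = 0.03779 Ω
Seg 3: A = π(d/2)² = π(1.0100e-04 m)² = 3.205e-08 m²
R_3 = (1.62×10^-8)(0.823)/(3.205e-08) = 0.416 Ω
R_total = R_1 + R_2 + R_3 = 0.779 Ω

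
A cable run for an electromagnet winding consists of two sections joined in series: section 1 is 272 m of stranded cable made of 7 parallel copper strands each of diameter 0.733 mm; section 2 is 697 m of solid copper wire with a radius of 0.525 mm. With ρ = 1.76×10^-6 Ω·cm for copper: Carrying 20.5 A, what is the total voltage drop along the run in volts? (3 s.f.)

324 V

ρ = 1.76×10^-6 Ω·cm = 1.76×10^-8 Ω·m
Section 1: A_strand = π(3.6650e-04)² = 4.220e-07 m²; R₁ = ρL/(N·A_s) = (1.76×10^-8)(272)/(7×4.220e-07) = 1.621 Ω
Section 2: A = πr² = π(5.2500e-04 m)² = 8.659e-07 m²
R₂ = (1.76×10^-8)(697)/(8.659e-07) = 14.17 Ω
R = R₁ + R₂ = 15.79 Ω
V = IR = 20.5 × 15.79 = 324 V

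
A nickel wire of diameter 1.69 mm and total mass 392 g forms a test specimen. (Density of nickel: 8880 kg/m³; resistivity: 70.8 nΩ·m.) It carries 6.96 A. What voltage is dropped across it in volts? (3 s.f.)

ρ = 70.8 nΩ·m = 7.08×10^-8 Ω·m
A = π(d/2)² = π(8.4500e-04 m)² = 2.2432e-06 m²
L = m/(density·A) = 0.392/(8880×2.2432e-06) = 19.68 m
R = ρL/A = (7.08×10^-8)(19.68)/(2.2432e-06) = 0.6211 Ω
V = IR = 6.96 × 0.6211 = 4.32 V

4.32 V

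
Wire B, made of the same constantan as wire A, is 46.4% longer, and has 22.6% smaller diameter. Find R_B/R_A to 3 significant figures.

R ∝ L/d², so R_B/R_A = (1 + 46.4/100) × (1 − 22.6/100)⁻²
= 1.464 × 1.669 = 2.44

2.44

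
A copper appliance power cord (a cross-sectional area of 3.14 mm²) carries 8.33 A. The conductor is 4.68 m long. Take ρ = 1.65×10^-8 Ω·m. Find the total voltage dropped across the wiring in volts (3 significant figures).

A = 3.14 mm² = 3.140e-06 m²
R = ρL/A = (1.65×10^-8)(4.68)/(3.140e-06) = 0.02459 Ω
V = IR = 8.33 × 0.02459 = 0.205 V

0.205 V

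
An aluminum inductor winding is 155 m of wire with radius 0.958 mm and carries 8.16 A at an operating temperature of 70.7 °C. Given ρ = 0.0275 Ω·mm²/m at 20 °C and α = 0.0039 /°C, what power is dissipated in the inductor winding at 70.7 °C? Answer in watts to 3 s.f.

ρ = 0.0275 Ω·mm²/m = 2.75×10^-8 Ω·m
A = πr² = π(9.5800e-04 m)² = 2.883e-06 m²
R₍20₎ = ρL/A = (2.75×10^-8)(155)/(2.883e-06) = 1.478 Ω
R₍70.7₎ = R₍20₎(1 + αΔT) = 1.478 × (1 + 0.0039×50.7) = 1.771 Ω
P = I²R = (8.16)² × 1.771 = 118 W

118 W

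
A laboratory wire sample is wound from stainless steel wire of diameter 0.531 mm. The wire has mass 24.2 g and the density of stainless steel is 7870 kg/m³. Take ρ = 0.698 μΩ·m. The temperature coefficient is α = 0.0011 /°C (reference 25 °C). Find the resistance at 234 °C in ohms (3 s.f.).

ρ = 0.698 μΩ·m = 6.98×10^-7 Ω·m
A = π(d/2)² = π(2.6550e-04 m)² = 2.2145e-07 m²
L = m/(density·A) = 0.0242/(7870×2.2145e-07) = 13.89 m
R = ρL/A = (6.98×10^-7)(13.89)/(2.2145e-07) = 43.77 Ω
R(234 °C) = 43.77 × (1 + 0.0011×209) = 53.8 Ω

53.8 Ω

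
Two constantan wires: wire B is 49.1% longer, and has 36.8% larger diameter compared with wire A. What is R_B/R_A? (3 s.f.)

R ∝ L/d², so R_B/R_A = (1 + 49.1/100) × (1 + 36.8/100)⁻²
= 1.491 × 0.5343 = 0.797

0.797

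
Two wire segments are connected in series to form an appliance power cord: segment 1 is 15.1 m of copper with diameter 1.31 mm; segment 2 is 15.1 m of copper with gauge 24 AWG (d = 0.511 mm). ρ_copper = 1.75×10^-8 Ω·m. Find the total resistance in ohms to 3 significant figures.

1.48 Ω

Segment 1: A = π(d/2)² = π(6.5500e-04 m)² = 1.348e-06 m²
R₁ = ρL/A = (1.75×10^-8)(15.1)/(1.348e-06) = 0.1961 Ω
Segment 2: A = π(0.511/2 mm)² = π(2.5550e-04 m)² = 2.051e-07 m²
R₂ = (1.75×10^-8)(15.1)/(2.051e-07) = 1.288 Ω
R = R₁ + R₂ = 1.48 Ω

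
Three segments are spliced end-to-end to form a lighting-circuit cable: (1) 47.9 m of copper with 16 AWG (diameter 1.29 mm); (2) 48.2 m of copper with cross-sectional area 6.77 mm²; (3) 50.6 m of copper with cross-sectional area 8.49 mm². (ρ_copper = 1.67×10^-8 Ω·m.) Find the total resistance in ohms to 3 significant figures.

Seg 1: A = π(1.29/2 mm)² = π(6.4500e-04 m)² = 1.307e-06 m²
R_1 = (1.67×10^-8)(47.9)/(1.307e-06) = 0.612 Ω
Seg 2: A = 6.77 mm² = 6.770e-06 m²
R_2 = (1.67×10^-8)(48.2)/(6.770e-06) = 0.1189 Ω
Seg 3: A = 8.49 mm² = 8.490e-06 m²
R_3 = (1.67×10^-8)(50.6)/(8.490e-06) = 0.09953 Ω
R_total = R_1 + R_2 + R_3 = 0.830 Ω

0.830 Ω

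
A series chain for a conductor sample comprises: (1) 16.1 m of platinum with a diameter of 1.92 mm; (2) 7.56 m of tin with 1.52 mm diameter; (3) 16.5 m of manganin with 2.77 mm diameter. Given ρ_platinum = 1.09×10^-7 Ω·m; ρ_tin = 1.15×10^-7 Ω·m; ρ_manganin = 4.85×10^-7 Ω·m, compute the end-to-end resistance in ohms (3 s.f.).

Seg 1: A = π(d/2)² = π(9.6000e-04 m)² = 2.895e-06 m²
R_1 = (1.09×10^-7)(16.1)/(2.895e-06) = 0.6061 Ω
Seg 2: A = π(d/2)² = π(7.6000e-04 m)² = 1.815e-06 m²
R_2 = (1.15×10^-7)(7.56)/(1.815e-06) = 0.4791 Ω
Seg 3: A = π(d/2)² = π(1.3850e-03 m)² = 6.026e-06 m²
R_3 = (4.85×10^-7)(16.5)/(6.026e-06) = 1.328 Ω
R_total = R_1 + R_2 + R_3 = 2.41 Ω

2.41 Ω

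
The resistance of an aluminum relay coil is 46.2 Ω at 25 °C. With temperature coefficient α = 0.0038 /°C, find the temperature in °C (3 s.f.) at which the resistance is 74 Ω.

R = R₀(1 + α(T − T₀)) ⇒ T = T₀ + (R/R₀ − 1)/α
T = 25 + (74/46.2 − 1)/0.0038 = 25 + (0.6017)/0.0038 = 183 °C

183 °C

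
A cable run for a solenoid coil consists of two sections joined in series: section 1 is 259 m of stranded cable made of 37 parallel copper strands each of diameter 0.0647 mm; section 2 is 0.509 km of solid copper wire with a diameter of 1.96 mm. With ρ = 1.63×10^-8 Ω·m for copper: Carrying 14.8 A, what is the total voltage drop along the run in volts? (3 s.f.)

554 V

Section 1: A_strand = π(3.2350e-05)² = 3.288e-09 m²; R₁ = ρL/(N·A_s) = (1.63×10^-8)(259)/(37×3.288e-09) = 34.7 Ω
Section 2: A = π(d/2)² = π(9.8000e-04 m)² = 3.017e-06 m²
R₂ = (1.63×10^-8)(509)/(3.017e-06) = 2.75 Ω
R = R₁ + R₂ = 37.45 Ω
V = IR = 14.8 × 37.45 = 554 V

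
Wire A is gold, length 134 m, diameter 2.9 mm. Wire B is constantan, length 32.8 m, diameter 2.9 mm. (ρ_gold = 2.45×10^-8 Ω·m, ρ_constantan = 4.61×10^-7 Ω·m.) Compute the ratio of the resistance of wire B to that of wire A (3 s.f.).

R ∝ ρL/d², so R_B/R_A = (ρ_B/ρ_A) × (L_B/L_A)
= (4.61×10^-7/2.45×10^-8) × (32.8/134) = 4.61

4.61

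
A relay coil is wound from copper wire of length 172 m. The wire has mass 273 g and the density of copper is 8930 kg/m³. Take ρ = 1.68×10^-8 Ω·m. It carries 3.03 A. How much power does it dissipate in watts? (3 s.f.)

A = m/(density·L) = 0.273/(8930×172) = 1.7774e-07 m²
R = ρL/A = (1.68×10^-8)(172)/(1.7774e-07) = 16.26 Ω
P = I²R = (3.03)² × 16.26 = 149 W

149 W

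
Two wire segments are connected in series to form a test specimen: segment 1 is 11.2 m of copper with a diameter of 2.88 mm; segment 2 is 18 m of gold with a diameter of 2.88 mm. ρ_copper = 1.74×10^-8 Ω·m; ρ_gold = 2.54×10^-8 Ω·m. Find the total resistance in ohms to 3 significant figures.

0.100 Ω

Segment 1: A = π(d/2)² = π(1.4400e-03 m)² = 6.514e-06 m²
R₁ = ρL/A = (1.74×10^-8)(11.2)/(6.514e-06) = 0.02992 Ω
R₂ = (2.54×10^-8)(18)/(6.514e-06) = 0.07018 Ω
R = R₁ + R₂ = 0.100 Ω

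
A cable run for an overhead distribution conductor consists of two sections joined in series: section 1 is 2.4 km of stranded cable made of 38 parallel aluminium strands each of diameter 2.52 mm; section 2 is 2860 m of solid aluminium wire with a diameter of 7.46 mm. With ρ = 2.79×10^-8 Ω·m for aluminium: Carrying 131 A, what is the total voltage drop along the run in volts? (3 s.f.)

285 V

Section 1: A_strand = π(1.2600e-03)² = 4.988e-06 m²; R₁ = ρL/(N·A_s) = (2.79×10^-8)(2400)/(38×4.988e-06) = 0.3533 Ω
Section 2: A = π(d/2)² = π(3.7300e-03 m)² = 4.371e-05 m²
R₂ = (2.79×10^-8)(2860)/(4.371e-05) = 1.826 Ω
R = R₁ + R₂ = 2.179 Ω
V = IR = 131 × 2.179 = 285 V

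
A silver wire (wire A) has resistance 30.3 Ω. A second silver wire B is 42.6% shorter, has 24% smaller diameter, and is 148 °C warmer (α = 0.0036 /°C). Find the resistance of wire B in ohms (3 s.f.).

R ∝ ρL/d² with ρ ∝ (1+αΔT), so R_B/R_A = (1 − 42.6/100) × (1 − 24/100)⁻² × (1 + 0.0036×148)
= 0.574 × 1.731 × 1.533 = 1.523
R_B = 1.523 × 30.3 = 46.2 Ω

46.2 Ω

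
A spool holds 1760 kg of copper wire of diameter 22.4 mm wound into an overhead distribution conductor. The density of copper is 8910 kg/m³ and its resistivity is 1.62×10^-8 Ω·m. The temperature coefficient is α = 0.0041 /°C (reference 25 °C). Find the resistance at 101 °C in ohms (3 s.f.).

0.0270 Ω

A = π(d/2)² = π(1.1200e-02 m)² = 3.9408e-04 m²
L = m/(density·A) = 1760/(8910×3.9408e-04) = 501.2 m
R = ρL/A = (1.62×10^-8)(501.2)/(3.9408e-04) = 0.02061 Ω
R(101 °C) = 0.02061 × (1 + 0.0041×76) = 0.0270 Ω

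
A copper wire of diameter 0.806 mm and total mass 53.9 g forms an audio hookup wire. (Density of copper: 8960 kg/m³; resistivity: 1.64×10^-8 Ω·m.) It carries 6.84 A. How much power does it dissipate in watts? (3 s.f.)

17.7 W

A = π(d/2)² = π(4.0300e-04 m)² = 5.1022e-07 m²
L = m/(density·A) = 0.0539/(8960×5.1022e-07) = 11.79 m
R = ρL/A = (1.64×10^-8)(11.79)/(5.1022e-07) = 0.379 Ω
P = I²R = (6.84)² × 0.379 = 17.7 W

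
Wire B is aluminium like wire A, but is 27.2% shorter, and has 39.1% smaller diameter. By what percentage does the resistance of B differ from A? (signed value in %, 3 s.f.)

R ∝ L/d², so R_B/R_A = (1 − 27.2/100) × (1 − 39.1/100)⁻²
= 0.728 × 2.696 = 1.963
(R_B − R_A)/R_A = 1.963 − 1 = 96.3%

96.3%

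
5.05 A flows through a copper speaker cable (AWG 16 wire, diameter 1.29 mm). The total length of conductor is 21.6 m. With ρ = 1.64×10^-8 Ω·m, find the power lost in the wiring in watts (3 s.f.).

6.91 W

A = π(1.29/2 mm)² = π(6.4500e-04 m)² = 1.307e-06 m²
R = ρL/A = (1.64×10^-8)(21.6)/(1.307e-06) = 0.271 Ω
P = I²R = (5.05)² × 0.271 = 6.91 W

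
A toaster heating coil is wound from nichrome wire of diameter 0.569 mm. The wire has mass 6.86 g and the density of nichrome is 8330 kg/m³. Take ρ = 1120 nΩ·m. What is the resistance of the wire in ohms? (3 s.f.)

14.3 Ω

ρ = 1120 nΩ·m = 1.12×10^-6 Ω·m
A = π(d/2)² = π(2.8450e-04 m)² = 2.5428e-07 m²
L = m/(density·A) = 0.00686/(8330×2.5428e-07) = 3.239 m
R = ρL/A = (1.12×10^-6)(3.239)/(2.5428e-07) = 14.3 Ω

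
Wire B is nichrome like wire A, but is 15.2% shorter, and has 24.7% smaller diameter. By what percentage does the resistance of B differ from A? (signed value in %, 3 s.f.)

49.6%

R ∝ L/d², so R_B/R_A = (1 − 15.2/100) × (1 − 24.7/100)⁻²
= 0.848 × 1.764 = 1.496
(R_B − R_A)/R_A = 1.496 − 1 = 49.6%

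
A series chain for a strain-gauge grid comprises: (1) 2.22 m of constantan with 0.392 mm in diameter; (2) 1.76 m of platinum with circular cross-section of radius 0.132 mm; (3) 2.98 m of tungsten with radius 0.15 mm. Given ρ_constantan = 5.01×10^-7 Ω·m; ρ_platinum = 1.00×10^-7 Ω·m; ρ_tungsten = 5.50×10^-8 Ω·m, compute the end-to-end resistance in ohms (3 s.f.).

14.7 Ω

Seg 1: A = π(d/2)² = π(1.9600e-04 m)² = 1.207e-07 m²
R_1 = (5.01×10^-7)(2.22)/(1.207e-07) = 9.216 Ω
Seg 2: A = πr² = π(1.3200e-04 m)² = 5.474e-08 m²
R_2 = (1.00×10^-7)(1.76)/(5.474e-08) = 3.215 Ω
Seg 3: A = πr² = π(1.5000e-04 m)² = 7.069e-08 m²
R_3 = (5.50×10^-8)(2.98)/(7.069e-08) = 2.319 Ω
R_total = R_1 + R_2 + R_3 = 14.7 Ω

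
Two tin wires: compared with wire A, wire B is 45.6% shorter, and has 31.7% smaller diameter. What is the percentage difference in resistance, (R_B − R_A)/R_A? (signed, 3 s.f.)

16.6%

R ∝ L/d², so R_B/R_A = (1 − 45.6/100) × (1 − 31.7/100)⁻²
= 0.544 × 2.144 = 1.166
(R_B − R_A)/R_A = 1.166 − 1 = 16.6%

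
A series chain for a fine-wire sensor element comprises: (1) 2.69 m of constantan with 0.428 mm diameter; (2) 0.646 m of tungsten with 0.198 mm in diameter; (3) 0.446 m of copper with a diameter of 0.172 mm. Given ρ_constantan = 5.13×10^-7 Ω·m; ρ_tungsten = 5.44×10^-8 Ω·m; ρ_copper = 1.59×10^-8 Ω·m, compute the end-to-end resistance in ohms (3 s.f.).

11.0 Ω

Seg 1: A = π(d/2)² = π(2.1400e-04 m)² = 1.439e-07 m²
R_1 = (5.13×10^-7)(2.69)/(1.439e-07) = 9.592 Ω
Seg 2: A = π(d/2)² = π(9.9000e-05 m)² = 3.079e-08 m²
R_2 = (5.44×10^-8)(0.646)/(3.079e-08) = 1.141 Ω
Seg 3: A = π(d/2)² = π(8.6000e-05 m)² = 2.324e-08 m²
R_3 = (1.59×10^-8)(0.446)/(2.324e-08) = 0.3052 Ω
R_total = R_1 + R_2 + R_3 = 11.0 Ω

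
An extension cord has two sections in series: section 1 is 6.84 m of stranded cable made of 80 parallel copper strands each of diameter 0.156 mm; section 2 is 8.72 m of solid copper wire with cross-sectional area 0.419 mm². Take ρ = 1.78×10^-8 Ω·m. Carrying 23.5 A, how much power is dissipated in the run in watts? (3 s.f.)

Section 1: A_strand = π(7.8000e-05)² = 1.911e-08 m²; R₁ = ρL/(N·A_s) = (1.78×10^-8)(6.84)/(80×1.911e-08) = 0.07962 Ω
Section 2: A = 0.419 mm² = 4.190e-07 m²
R₂ = (1.78×10^-8)(8.72)/(4.190e-07) = 0.3704 Ω
R = R₁ + R₂ = 0.4501 Ω
P = I²R = (23.5)² × 0.4501 = 249 W

249 W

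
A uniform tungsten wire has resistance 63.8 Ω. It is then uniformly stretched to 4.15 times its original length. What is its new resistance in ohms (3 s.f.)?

Volume constant ⇒ A' = A/k with k = 4.15. R' = ρ(kL)/(A/k) = k²R.
R' = 17.22 × 63.8 = 1100 Ω

1100 Ω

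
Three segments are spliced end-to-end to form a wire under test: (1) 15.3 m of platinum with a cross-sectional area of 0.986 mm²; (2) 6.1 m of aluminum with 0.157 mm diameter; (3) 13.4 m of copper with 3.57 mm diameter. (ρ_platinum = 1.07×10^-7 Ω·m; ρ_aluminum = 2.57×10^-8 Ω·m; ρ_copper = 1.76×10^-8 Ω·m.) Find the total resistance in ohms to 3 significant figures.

9.78 Ω

Seg 1: A = 0.986 mm² = 9.860e-07 m²
R_1 = (1.07×10^-7)(15.3)/(9.860e-07) = 1.66 Ω
Seg 2: A = π(d/2)² = π(7.8500e-05 m)² = 1.936e-08 m²
R_2 = (2.57×10^-8)(6.1)/(1.936e-08) = 8.098 Ω
Seg 3: A = π(d/2)² = π(1.7850e-03 m)² = 1.001e-05 m²
R_3 = (1.76×10^-8)(13.4)/(1.001e-05) = 0.02356 Ω
R_total = R_1 + R_2 + R_3 = 9.78 Ω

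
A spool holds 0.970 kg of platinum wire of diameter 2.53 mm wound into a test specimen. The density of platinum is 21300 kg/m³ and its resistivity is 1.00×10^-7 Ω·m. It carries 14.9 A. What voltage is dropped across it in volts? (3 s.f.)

2.68 V

A = π(d/2)² = π(1.2650e-03 m)² = 5.0273e-06 m²
L = m/(density·A) = 0.97/(21300×5.0273e-06) = 9.059 m
R = ρL/A = (1.00×10^-7)(9.059)/(5.0273e-06) = 0.1802 Ω
V = IR = 14.9 × 0.1802 = 2.68 V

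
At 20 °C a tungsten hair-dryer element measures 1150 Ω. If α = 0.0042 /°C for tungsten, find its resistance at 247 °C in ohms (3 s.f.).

ΔT = 247 − 20 = 227 °C
R = R₀(1 + αΔT) = 1150 × (1 + 0.0042×227) = 1150 × 1.953 = 2250 Ω

2250 Ω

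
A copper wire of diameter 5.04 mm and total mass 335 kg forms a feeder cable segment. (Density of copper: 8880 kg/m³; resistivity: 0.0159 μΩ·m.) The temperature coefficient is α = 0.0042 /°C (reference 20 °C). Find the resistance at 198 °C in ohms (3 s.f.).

ρ = 0.0159 μΩ·m = 1.59×10^-8 Ω·m
A = π(d/2)² = π(2.5200e-03 m)² = 1.9950e-05 m²
L = m/(density·A) = 335/(8880×1.9950e-05) = 1891 m
R = ρL/A = (1.59×10^-8)(1891)/(1.9950e-05) = 1.507 Ω
R(198 °C) = 1.507 × (1 + 0.0042×178) = 2.63 Ω

2.63 Ω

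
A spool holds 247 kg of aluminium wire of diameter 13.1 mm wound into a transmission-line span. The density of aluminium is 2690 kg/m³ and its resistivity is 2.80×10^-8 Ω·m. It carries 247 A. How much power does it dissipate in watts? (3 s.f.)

8630 W

A = π(d/2)² = π(6.5500e-03 m)² = 1.3478e-04 m²
L = m/(density·A) = 247/(2690×1.3478e-04) = 681.3 m
R = ρL/A = (2.80×10^-8)(681.3)/(1.3478e-04) = 0.1415 Ω
P = I²R = (247)² × 0.1415 = 8630 W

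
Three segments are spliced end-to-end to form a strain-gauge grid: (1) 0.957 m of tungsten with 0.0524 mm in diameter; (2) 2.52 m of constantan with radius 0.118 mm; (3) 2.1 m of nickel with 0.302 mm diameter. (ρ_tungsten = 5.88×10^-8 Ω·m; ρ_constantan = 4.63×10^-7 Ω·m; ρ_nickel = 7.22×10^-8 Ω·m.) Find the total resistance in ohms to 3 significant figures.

54.9 Ω

Seg 1: A = π(d/2)² = π(2.6200e-05 m)² = 2.157e-09 m²
R_1 = (5.88×10^-8)(0.957)/(2.157e-09) = 26.09 Ω
Seg 2: A = πr² = π(1.1800e-04 m)² = 4.374e-08 m²
R_2 = (4.63×10^-7)(2.52)/(4.374e-08) = 26.67 Ω
Seg 3: A = π(d/2)² = π(1.5100e-04 m)² = 7.163e-08 m²
R_3 = (7.22×10^-8)(2.1)/(7.163e-08) = 2.117 Ω
R_total = R_1 + R_2 + R_3 = 54.9 Ω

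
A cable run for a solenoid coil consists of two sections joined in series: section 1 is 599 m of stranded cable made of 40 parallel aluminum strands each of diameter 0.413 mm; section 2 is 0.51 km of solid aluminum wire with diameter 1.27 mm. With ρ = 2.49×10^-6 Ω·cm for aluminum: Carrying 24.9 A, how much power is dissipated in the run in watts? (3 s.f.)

7940 W

ρ = 2.49×10^-6 Ω·cm = 2.49×10^-8 Ω·m
Section 1: A_strand = π(2.0650e-04)² = 1.340e-07 m²; R₁ = ρL/(N·A_s) = (2.49×10^-8)(599)/(40×1.340e-07) = 2.783 Ω
Section 2: A = π(d/2)² = π(6.3500e-04 m)² = 1.267e-06 m²
R₂ = (2.49×10^-8)(510)/(1.267e-06) = 10.02 Ω
R = R₁ + R₂ = 12.81 Ω
P = I²R = (24.9)² × 12.81 = 7940 W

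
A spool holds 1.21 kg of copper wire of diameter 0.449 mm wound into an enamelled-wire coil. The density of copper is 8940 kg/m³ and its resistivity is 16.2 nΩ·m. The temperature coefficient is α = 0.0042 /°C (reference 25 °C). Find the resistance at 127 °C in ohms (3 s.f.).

125 Ω

ρ = 16.2 nΩ·m = 1.62×10^-8 Ω·m
A = π(d/2)² = π(2.2450e-04 m)² = 1.5834e-07 m²
L = m/(density·A) = 1.21/(8940×1.5834e-07) = 854.8 m
R = ρL/A = (1.62×10^-8)(854.8)/(1.5834e-07) = 87.46 Ω
R(127 °C) = 87.46 × (1 + 0.0042×102) = 125 Ω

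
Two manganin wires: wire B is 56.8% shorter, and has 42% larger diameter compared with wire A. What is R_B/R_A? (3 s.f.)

R ∝ L/d², so R_B/R_A = (1 − 56.8/100) × (1 + 42/100)⁻²
= 0.432 × 0.4959 = 0.214

0.214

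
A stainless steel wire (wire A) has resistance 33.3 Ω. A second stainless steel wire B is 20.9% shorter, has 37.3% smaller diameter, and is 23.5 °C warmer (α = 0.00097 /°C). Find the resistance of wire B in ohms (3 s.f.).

R ∝ ρL/d² with ρ ∝ (1+αΔT), so R_B/R_A = (1 − 20.9/100) × (1 − 37.3/100)⁻² × (1 + 0.00097×23.5)
= 0.791 × 2.544 × 1.023 = 2.058
R_B = 2.058 × 33.3 = 68.5 Ω

68.5 Ω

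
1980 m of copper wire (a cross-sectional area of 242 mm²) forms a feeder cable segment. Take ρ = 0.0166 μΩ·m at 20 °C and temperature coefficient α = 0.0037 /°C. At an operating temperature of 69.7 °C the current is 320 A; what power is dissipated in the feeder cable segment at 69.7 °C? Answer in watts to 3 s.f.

ρ = 0.0166 μΩ·m = 1.66×10^-8 Ω·m
A = 242 mm² = 2.420e-04 m²
R₍20₎ = ρL/A = (1.66×10^-8)(1980)/(2.420e-04) = 0.1358 Ω
R₍69.7₎ = R₍20₎(1 + αΔT) = 0.1358 × (1 + 0.0037×49.7) = 0.1608 Ω
P = I²R = (320)² × 0.1608 = 16500 W

16500 W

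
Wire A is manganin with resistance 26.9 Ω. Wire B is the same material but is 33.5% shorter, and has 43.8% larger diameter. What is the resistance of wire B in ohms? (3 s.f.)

8.65 Ω

R ∝ L/d², so R_B/R_A = (1 − 33.5/100) × (1 + 43.8/100)⁻²
= 0.665 × 0.4836 = 0.3216
R_B = 0.3216 × 26.9 = 8.65 Ω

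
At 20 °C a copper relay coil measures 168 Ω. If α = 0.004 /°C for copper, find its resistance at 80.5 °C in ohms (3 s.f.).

ΔT = 80.5 − 20 = 60.5 °C
R = R₀(1 + αΔT) = 168 × (1 + 0.004×60.5) = 168 × 1.242 = 209 Ω

209 Ω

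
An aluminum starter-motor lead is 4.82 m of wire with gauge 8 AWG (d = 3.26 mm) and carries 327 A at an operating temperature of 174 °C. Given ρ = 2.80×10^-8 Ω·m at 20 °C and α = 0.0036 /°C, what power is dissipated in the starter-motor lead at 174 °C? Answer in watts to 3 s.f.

A = π(3.26/2 mm)² = π(1.6300e-03 m)² = 8.347e-06 m²
R₍20₎ = ρL/A = (2.80×10^-8)(4.82)/(8.347e-06) = 0.01617 Ω
R₍174₎ = R₍20₎(1 + αΔT) = 0.01617 × (1 + 0.0036×154) = 0.02513 Ω
P = I²R = (327)² × 0.02513 = 2690 W

2690 W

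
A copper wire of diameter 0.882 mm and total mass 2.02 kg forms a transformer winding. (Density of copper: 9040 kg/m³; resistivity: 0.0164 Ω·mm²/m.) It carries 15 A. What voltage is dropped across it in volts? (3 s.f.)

ρ = 0.0164 Ω·mm²/m = 1.64×10^-8 Ω·m
A = π(d/2)² = π(4.4100e-04 m)² = 6.1098e-07 m²
L = m/(density·A) = 2.02/(9040×6.1098e-07) = 365.7 m
R = ρL/A = (1.64×10^-8)(365.7)/(6.1098e-07) = 9.817 Ω
V = IR = 15 × 9.817 = 147 V

147 V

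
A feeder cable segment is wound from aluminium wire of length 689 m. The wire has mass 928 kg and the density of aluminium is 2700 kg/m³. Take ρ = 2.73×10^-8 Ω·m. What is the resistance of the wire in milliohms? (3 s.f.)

A = m/(density·L) = 928/(2700×689) = 4.9884e-04 m²
R = ρL/A = (2.73×10^-8)(689)/(4.9884e-04) = 37.7 mΩ

37.7 mΩ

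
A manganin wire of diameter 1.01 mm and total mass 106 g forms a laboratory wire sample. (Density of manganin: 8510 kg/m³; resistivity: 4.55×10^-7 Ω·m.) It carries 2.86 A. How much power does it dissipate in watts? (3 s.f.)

72.2 W

A = π(d/2)² = π(5.0500e-04 m)² = 8.0118e-07 m²
L = m/(density·A) = 0.106/(8510×8.0118e-07) = 15.55 m
R = ρL/A = (4.55×10^-7)(15.55)/(8.0118e-07) = 8.829 Ω
P = I²R = (2.86)² × 8.829 = 72.2 W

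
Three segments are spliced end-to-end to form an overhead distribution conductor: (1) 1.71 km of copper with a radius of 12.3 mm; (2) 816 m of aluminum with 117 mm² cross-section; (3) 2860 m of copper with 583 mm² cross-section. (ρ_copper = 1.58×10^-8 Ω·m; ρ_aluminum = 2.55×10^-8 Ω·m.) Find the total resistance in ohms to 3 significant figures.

Seg 1: A = πr² = π(1.2300e-02 m)² = 4.753e-04 m²
R_1 = (1.58×10^-8)(1710)/(4.753e-04) = 0.05685 Ω
Seg 2: A = 117 mm² = 1.170e-04 m²
R_2 = (2.55×10^-8)(816)/(1.170e-04) = 0.1778 Ω
Seg 3: A = 583 mm² = 5.830e-04 m²
R_3 = (1.58×10^-8)(2860)/(5.830e-04) = 0.07751 Ω
R_total = R_1 + R_2 + R_3 = 0.312 Ω

0.312 Ω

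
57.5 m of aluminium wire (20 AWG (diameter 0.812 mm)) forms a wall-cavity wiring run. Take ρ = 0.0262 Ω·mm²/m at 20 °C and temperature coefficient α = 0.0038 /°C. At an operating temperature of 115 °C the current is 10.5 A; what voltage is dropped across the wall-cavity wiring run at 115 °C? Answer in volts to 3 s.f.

ρ = 0.0262 Ω·mm²/m = 2.62×10^-8 Ω·m
A = π(0.812/2 mm)² = π(4.0600e-04 m)² = 5.178e-07 m²
R₍20₎ = ρL/A = (2.62×10^-8)(57.5)/(5.178e-07) = 2.909 Ω
R₍115₎ = R₍20₎(1 + αΔT) = 2.909 × (1 + 0.0038×95) = 3.959 Ω
V = IR = 10.5 × 3.959 = 41.6 V

41.6 V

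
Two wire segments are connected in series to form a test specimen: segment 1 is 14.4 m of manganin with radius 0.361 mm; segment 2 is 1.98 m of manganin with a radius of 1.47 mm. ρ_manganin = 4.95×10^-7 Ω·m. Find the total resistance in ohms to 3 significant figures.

Segment 1: A = πr² = π(3.6100e-04 m)² = 4.094e-07 m²
R₁ = ρL/A = (4.95×10^-7)(14.4)/(4.094e-07) = 17.41 Ω
Segment 2: A = πr² = π(1.4700e-03 m)² = 6.789e-06 m²
R₂ = (4.95×10^-7)(1.98)/(6.789e-06) = 0.1444 Ω
R = R₁ + R₂ = 17.6 Ω

17.6 Ω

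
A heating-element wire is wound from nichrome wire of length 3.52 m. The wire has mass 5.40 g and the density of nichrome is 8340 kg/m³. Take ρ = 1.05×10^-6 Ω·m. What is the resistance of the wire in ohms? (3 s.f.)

A = m/(density·L) = 0.0054/(8340×3.52) = 1.8394e-07 m²
R = ρL/A = (1.05×10^-6)(3.52)/(1.8394e-07) = 20.1 Ω

20.1 Ω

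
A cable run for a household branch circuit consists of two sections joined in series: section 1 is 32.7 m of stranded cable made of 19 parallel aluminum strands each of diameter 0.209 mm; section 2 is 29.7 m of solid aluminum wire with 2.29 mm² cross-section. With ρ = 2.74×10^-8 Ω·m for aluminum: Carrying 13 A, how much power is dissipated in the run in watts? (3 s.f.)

292 W

Section 1: A_strand = π(1.0450e-04)² = 3.431e-08 m²; R₁ = ρL/(N·A_s) = (2.74×10^-8)(32.7)/(19×3.431e-08) = 1.375 Ω
Section 2: A = 2.29 mm² = 2.290e-06 m²
R₂ = (2.74×10^-8)(29.7)/(2.290e-06) = 0.3554 Ω
R = R₁ + R₂ = 1.73 Ω
P = I²R = (13)² × 1.73 = 292 W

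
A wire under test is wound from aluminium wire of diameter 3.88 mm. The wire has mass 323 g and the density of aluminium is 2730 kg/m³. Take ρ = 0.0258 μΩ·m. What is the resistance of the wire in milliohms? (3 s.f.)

ρ = 0.0258 μΩ·m = 2.58×10^-8 Ω·m
A = π(d/2)² = π(1.9400e-03 m)² = 1.1824e-05 m²
L = m/(density·A) = 0.323/(2730×1.1824e-05) = 10.01 m
R = ρL/A = (2.58×10^-8)(10.01)/(1.1824e-05) = 21.8 mΩ

21.8 mΩ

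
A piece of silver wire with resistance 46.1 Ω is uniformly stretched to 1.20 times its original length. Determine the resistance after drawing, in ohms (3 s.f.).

Volume constant ⇒ A' = A/k with k = 1.2. R' = ρ(kL)/(A/k) = k²R.
R' = 1.44 × 46.1 = 66.4 Ω

66.4 Ω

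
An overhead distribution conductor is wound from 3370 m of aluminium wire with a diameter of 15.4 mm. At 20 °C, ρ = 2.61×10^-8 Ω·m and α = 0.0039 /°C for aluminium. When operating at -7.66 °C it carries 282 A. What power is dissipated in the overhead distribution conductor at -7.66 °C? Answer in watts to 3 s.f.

33500 W

A = π(d/2)² = π(7.7000e-03 m)² = 1.863e-04 m²
R₍20₎ = ρL/A = (2.61×10^-8)(3370)/(1.863e-04) = 0.4722 Ω
R₍-7.66₎ = R₍20₎(1 + αΔT) = 0.4722 × (1 + 0.0039×-27.7) = 0.4213 Ω
P = I²R = (282)² × 0.4213 = 33500 W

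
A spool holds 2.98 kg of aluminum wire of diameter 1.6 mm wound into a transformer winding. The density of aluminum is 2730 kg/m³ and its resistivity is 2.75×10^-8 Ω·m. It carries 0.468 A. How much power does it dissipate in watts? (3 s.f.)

A = π(d/2)² = π(8.0000e-04 m)² = 2.0106e-06 m²
L = m/(density·A) = 2.98/(2730×2.0106e-06) = 542.9 m
R = ρL/A = (2.75×10^-8)(542.9)/(2.0106e-06) = 7.426 Ω
P = I²R = (0.468)² × 7.426 = 1.63 W

1.63 W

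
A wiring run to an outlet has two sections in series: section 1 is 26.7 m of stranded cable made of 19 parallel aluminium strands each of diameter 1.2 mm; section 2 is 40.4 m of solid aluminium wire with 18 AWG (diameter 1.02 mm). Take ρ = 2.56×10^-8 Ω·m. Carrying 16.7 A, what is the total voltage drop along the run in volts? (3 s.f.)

Section 1: A_strand = π(6.0000e-04)² = 1.131e-06 m²; R₁ = ρL/(N·A_s) = (2.56×10^-8)(26.7)/(19×1.131e-06) = 0.03181 Ω
Section 2: A = π(1.02/2 mm)² = π(5.1000e-04 m)² = 8.171e-07 m²
R₂ = (2.56×10^-8)(40.4)/(8.171e-07) = 1.266 Ω
R = R₁ + R₂ = 1.298 Ω
V = IR = 16.7 × 1.298 = 21.7 V

21.7 V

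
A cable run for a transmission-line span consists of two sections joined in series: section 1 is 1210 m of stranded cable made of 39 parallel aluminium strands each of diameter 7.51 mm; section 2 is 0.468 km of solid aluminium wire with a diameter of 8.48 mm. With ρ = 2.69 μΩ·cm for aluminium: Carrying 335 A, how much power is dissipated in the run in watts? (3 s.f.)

ρ = 2.69 μΩ·cm = 2.69×10^-8 Ω·m
Section 1: A_strand = π(3.7550e-03)² = 4.430e-05 m²; R₁ = ρL/(N·A_s) = (2.69×10^-8)(1210)/(39×4.430e-05) = 0.01884 Ω
Section 2: A = π(d/2)² = π(4.2400e-03 m)² = 5.648e-05 m²
R₂ = (2.69×10^-8)(468)/(5.648e-05) = 0.2229 Ω
R = R₁ + R₂ = 0.2417 Ω
P = I²R = (335)² × 0.2417 = 27100 W

27100 W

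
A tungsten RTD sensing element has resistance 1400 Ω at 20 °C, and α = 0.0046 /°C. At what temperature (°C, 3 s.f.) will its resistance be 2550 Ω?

199 °C

R = R₀(1 + α(T − T₀)) ⇒ T = T₀ + (R/R₀ − 1)/α
T = 20 + (2550/1400 − 1)/0.0046 = 20 + (0.8214)/0.0046 = 199 °C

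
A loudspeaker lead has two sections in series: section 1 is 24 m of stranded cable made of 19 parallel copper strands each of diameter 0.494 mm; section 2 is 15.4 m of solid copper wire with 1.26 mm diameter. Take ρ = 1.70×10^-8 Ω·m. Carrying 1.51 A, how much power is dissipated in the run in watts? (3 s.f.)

0.734 W

Section 1: A_strand = π(2.4700e-04)² = 1.917e-07 m²; R₁ = ρL/(N·A_s) = (1.70×10^-8)(24)/(19×1.917e-07) = 0.112 Ω
Section 2: A = π(d/2)² = π(6.3000e-04 m)² = 1.247e-06 m²
R₂ = (1.70×10^-8)(15.4)/(1.247e-06) = 0.21 Ω
R = R₁ + R₂ = 0.322 Ω
P = I²R = (1.51)² × 0.322 = 0.734 W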